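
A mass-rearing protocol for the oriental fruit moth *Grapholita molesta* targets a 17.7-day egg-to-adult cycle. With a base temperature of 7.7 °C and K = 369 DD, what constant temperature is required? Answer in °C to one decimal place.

Required daily accumulation = 369 / 17.7 = 20.847 DD/day.
T = T_base + 20.847 = 7.7 + 20.847 = 28.547 ≈ 28.5 °C.

28.5 °C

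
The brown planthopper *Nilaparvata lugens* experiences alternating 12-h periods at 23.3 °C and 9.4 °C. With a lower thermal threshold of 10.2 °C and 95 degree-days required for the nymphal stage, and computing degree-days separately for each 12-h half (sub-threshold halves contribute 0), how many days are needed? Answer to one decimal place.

Day half: max(0, 23.3 − 10.2) × 0.5 = 13.1 × 0.5 = 6.55 DD.
Night half: max(0, 9.4 − 10.2) × 0.5 = 0.0 × 0.5 = 0.00 DD.
Per 24 h: 6.55 DD/day.
Duration = 95 / 6.55 = 14.504 ≈ 14.5 days.

14.5 days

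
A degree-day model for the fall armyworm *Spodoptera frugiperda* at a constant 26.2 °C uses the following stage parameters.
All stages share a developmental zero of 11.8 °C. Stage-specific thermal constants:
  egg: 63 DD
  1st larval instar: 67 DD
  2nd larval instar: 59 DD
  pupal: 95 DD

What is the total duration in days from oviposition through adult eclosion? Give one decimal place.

19.7 days

Daily accumulation at 26.2 °C = 26.2 − 11.8 = 14.4 DD/day.
Total K = 63 + 67 + 59 + 95 = 284 DD.
Total duration = 284 / 14.4 = 19.722 ≈ 19.7 days.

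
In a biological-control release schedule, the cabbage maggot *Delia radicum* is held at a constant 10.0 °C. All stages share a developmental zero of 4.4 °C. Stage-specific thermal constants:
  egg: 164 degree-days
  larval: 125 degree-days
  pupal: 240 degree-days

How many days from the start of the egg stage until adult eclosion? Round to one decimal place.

94.5 days

Daily accumulation at 10.0 °C = 10.0 − 4.4 = 5.6 DD/day.
Total K = 164 + 125 + 240 = 529 DD.
Total duration = 529 / 5.6 = 94.464 ≈ 94.5 days.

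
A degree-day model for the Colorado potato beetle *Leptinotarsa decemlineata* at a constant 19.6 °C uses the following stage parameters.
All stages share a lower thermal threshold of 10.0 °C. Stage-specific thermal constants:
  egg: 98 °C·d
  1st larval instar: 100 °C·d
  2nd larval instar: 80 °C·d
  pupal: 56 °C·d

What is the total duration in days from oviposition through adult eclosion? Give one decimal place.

Daily accumulation at 19.6 °C = 19.6 − 10.0 = 9.6 DD/day.
Total K = 98 + 100 + 80 + 56 = 334 DD.
Total duration = 334 / 9.6 = 34.792 ≈ 34.8 days.

34.8 days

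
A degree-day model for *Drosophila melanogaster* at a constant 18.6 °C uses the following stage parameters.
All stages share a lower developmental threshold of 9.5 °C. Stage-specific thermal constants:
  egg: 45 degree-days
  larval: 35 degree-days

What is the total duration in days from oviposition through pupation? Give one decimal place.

Daily accumulation at 18.6 °C = 18.6 − 9.5 = 9.1 DD/day.
Total K = 45 + 35 = 80 DD.
Total duration = 80 / 9.1 = 8.791 ≈ 8.8 days.

8.8 days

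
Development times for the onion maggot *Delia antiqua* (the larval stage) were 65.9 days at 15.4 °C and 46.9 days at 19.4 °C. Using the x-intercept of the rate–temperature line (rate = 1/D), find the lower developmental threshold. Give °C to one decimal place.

5.5 °C

Linear rate model ⇒ the product D·(T − T_b) is constant across temperatures.
65.9·(15.4 − T_b) = 46.9·(19.4 − T_b)
T_b = (65.9·15.4 − 46.9·19.4) / (65.9 − 46.9) = 105.00 / 19.0 = 5.526 °C ≈ 5.5 °C.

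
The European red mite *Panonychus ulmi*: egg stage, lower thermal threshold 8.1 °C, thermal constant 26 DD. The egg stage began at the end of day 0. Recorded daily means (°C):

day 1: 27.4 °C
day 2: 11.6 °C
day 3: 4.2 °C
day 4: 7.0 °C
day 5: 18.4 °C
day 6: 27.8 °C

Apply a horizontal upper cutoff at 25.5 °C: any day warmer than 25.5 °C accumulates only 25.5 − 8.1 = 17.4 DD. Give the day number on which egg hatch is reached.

day 5

Daily DD above 8.1 °C (capped at 17.4): 17.4, 3.5, 0.0, 0.0, 10.3, 17.4.
Cumulative: 17.4, 20.9, 20.9, 20.9, 31.2, 48.6.
The total first reaches 26 DD on day 5.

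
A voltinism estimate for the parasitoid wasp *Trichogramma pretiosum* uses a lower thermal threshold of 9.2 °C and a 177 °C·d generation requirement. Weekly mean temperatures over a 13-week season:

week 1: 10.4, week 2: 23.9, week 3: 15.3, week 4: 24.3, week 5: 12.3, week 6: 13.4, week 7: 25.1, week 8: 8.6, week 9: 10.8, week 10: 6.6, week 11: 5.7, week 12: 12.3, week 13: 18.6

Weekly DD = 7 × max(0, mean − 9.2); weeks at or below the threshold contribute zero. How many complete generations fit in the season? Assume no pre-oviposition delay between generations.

Weekly DD (7 × max(0, T̄ − 9.2)): 8.4, 102.9, 42.7, 105.7, 21.7, 29.4, 111.3, 0.0, 11.2, 0.0, 0.0, 21.7, 65.8.
Season total = 520.8 DD.
Complete generations = ⌊520.8 / 177⌋ = 2.

2 generations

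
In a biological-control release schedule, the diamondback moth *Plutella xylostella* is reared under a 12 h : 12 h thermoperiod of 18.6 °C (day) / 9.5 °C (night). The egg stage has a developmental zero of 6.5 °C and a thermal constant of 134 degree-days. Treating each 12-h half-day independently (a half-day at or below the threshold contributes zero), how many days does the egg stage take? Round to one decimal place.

17.7 days

Day half: max(0, 18.6 − 6.5) × 0.5 = 12.1 × 0.5 = 6.05 DD.
Night half: max(0, 9.5 − 6.5) × 0.5 = 3.0 × 0.5 = 1.50 DD.
Per 24 h: 7.55 DD/day.
Duration = 134 / 7.55 = 17.748 ≈ 17.7 days.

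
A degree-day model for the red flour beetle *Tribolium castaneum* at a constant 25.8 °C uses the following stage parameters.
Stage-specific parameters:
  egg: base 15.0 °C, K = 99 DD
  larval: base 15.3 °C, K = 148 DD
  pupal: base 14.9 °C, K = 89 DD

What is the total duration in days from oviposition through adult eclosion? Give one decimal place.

31.4 days

egg: 99 / (25.8 − 15.0) = 99 / 10.8 = 9.167 d.
larval: 148 / (25.8 − 15.3) = 148 / 10.5 = 14.095 d.
pupal: 89 / (25.8 − 14.9) = 89 / 10.9 = 8.165 d.
Sum = 31.427 ≈ 31.4 days.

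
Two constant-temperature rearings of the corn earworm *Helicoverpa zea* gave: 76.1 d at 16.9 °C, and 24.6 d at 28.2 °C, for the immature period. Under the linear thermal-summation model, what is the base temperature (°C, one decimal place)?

11.5 °C

Under the model K = D·(T − T_b), so D₁·(T₁ − T_b) = D₂·(T₂ − T_b).
76.1·(16.9 − T_b) = 24.6·(28.2 − T_b)
T_b = (76.1·16.9 − 24.6·28.2) / (76.1 − 24.6) = 592.37 / 51.5 = 11.502 °C ≈ 11.5 °C.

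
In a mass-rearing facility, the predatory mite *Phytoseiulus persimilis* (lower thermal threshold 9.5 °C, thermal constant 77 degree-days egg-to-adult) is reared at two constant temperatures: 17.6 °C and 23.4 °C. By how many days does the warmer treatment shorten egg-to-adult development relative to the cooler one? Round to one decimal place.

4.0 days

At 17.6 °C: 77 / (17.6 − 9.5) = 77 / 8.1 = 9.506 d.
At 23.4 °C: 77 / (23.4 − 9.5) = 77 / 13.9 = 5.540 d.
Difference = |9.506 − 5.540| = 3.967 ≈ 4.0 days.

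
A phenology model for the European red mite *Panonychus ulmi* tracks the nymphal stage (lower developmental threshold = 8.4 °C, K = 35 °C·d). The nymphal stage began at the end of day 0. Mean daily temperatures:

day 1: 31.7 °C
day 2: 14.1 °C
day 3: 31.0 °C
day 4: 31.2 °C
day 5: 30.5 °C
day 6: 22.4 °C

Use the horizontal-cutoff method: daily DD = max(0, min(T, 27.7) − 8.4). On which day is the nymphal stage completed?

Daily DD above 8.4 °C (capped at 19.3): 19.3, 5.7, 19.3, 19.3, 19.3, 14.0.
Cumulative: 19.3, 25.0, 44.3, 63.6, 82.9, 96.9.
The total first reaches 35 DD on day 3.

day 3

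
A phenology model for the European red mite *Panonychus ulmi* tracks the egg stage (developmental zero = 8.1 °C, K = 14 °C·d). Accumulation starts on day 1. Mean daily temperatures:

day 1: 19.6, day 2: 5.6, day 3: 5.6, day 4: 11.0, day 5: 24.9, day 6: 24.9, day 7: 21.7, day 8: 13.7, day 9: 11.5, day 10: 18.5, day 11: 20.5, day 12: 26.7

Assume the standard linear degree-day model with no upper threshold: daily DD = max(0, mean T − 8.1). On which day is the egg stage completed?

Daily DD above 8.1 °C: 11.5, 0.0, 0.0, 2.9, 16.8, 16.8, 13.6, 5.6, 3.4, 10.4, 12.4, 18.6.
Cumulative: 11.5, 11.5, 11.5, 14.4, 31.2, 48.0, 61.6, 67.2, 70.6, 81.0, 93.4, 112.0.
The total first reaches 14 DD on day 4.

day 4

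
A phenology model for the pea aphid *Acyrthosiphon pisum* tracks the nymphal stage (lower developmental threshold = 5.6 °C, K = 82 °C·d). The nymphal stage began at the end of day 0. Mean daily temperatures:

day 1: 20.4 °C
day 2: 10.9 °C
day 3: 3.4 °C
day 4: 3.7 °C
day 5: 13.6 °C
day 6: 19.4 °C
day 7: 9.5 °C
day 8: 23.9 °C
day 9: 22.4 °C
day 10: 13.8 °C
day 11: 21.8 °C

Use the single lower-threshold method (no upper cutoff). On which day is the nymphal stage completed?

Daily DD above 5.6 °C: 14.8, 5.3, 0.0, 0.0, 8.0, 13.8, 3.9, 18.3, 16.8, 8.2, 16.2.
Cumulative: 14.8, 20.1, 20.1, 20.1, 28.1, 41.9, 45.8, 64.1, 80.9, 89.1, 105.3.
The total first reaches 82 DD on day 10.

day 10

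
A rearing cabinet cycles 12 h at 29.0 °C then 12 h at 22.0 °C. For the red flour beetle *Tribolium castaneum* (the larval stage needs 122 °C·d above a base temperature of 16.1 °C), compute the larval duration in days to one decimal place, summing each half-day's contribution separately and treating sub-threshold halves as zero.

Day half: max(0, 29.0 − 16.1) × 0.5 = 12.9 × 0.5 = 6.45 DD.
Night half: max(0, 22.0 − 16.1) × 0.5 = 5.9 × 0.5 = 2.95 DD.
Per 24 h: 9.40 DD/day.
Duration = 122 / 9.40 = 12.979 ≈ 13.0 days.

13.0 days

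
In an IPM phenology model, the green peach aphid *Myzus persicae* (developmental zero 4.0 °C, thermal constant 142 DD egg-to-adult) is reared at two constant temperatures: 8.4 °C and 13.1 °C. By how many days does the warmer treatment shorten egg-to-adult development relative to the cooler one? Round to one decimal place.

At 8.4 °C: 142 / (8.4 − 4.0) = 142 / 4.4 = 32.273 d.
At 13.1 °C: 142 / (13.1 − 4.0) = 142 / 9.1 = 15.604 d.
Difference = |32.273 − 15.604| = 16.668 ≈ 16.7 days.

16.7 days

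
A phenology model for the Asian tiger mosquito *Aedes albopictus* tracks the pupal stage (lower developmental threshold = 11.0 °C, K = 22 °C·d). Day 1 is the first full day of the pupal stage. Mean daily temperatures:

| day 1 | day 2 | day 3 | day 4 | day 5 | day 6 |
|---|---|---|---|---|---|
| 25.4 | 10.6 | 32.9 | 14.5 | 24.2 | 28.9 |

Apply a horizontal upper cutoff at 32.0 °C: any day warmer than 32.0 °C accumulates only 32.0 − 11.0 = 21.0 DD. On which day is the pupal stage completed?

day 3

Daily DD above 11.0 °C (capped at 21.0): 14.4, 0.0, 21.0, 3.5, 13.2, 17.9.
Cumulative: 14.4, 14.4, 35.4, 38.9, 52.1, 70.0.
The total first reaches 22 DD on day 3.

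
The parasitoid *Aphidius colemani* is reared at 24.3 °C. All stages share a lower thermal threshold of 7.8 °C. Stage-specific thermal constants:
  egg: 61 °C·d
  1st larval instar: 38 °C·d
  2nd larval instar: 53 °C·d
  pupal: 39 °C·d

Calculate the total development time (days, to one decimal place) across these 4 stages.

Daily accumulation at 24.3 °C = 24.3 − 7.8 = 16.5 DD/day.
Total K = 61 + 38 + 53 + 39 = 191 DD.
Total duration = 191 / 16.5 = 11.576 ≈ 11.6 days.

11.6 days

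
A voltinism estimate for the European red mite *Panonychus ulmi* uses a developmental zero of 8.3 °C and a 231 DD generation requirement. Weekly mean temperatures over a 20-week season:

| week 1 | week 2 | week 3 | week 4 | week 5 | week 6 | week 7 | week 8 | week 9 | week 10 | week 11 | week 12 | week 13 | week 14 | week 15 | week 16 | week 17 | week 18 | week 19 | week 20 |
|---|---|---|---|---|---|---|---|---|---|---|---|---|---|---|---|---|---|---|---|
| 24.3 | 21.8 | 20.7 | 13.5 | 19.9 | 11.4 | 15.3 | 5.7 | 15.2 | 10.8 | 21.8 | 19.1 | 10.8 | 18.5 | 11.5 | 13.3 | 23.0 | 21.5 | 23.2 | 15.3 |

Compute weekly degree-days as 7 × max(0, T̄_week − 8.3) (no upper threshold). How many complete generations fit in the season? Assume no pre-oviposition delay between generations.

Weekly DD (7 × max(0, T̄ − 8.3)): 112.0, 94.5, 86.8, 36.4, 81.2, 21.7, 49.0, 0.0, 48.3, 17.5, 94.5, 75.6, 17.5, 71.4, 22.4, 35.0, 102.9, 92.4, 104.3, 49.0.
Season total = 1212.4 DD.
Complete generations = ⌊1212.4 / 231⌋ = 5.

5 generations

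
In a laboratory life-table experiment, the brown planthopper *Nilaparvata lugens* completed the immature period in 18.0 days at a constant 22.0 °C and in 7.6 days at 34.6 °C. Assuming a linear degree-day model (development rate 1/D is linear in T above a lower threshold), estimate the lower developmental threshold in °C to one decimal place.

Under the model K = D·(T − T_b), so D₁·(T₁ − T_b) = D₂·(T₂ − T_b).
18.0·(22.0 − T_b) = 7.6·(34.6 − T_b)
T_b = (18.0·22.0 − 7.6·34.6) / (18.0 − 7.6) = 133.04 / 10.4 = 12.792 °C ≈ 12.8 °C.

12.8 °C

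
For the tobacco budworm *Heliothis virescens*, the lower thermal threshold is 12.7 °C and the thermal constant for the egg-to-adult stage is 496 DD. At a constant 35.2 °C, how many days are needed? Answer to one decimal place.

Daily accumulation = 35.2 − 12.7 = 22.5 DD/day.
Duration = 496 / 22.5 = 22.044 ≈ 22.0 days.

22.0 days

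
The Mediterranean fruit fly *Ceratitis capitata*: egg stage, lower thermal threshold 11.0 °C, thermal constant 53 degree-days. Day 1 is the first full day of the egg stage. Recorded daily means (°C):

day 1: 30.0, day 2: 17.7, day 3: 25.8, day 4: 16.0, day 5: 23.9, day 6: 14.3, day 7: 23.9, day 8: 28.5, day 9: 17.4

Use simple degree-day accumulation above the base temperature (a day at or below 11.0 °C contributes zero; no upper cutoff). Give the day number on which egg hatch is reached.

Daily DD above 11.0 °C: 19.0, 6.7, 14.8, 5.0, 12.9, 3.3, 12.9, 17.5, 6.4.
Cumulative: 19.0, 25.7, 40.5, 45.5, 58.4, 61.7, 74.6, 92.1, 98.5.
The total first reaches 53 DD on day 5.

day 5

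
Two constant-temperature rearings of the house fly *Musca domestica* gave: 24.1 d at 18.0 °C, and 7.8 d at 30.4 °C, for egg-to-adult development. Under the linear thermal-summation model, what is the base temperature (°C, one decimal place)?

Equal thermal constants: D₁(T₁ − T_b) = D₂(T₂ − T_b).
24.1·(18.0 − T_b) = 7.8·(30.4 − T_b)
T_b = (24.1·18.0 − 7.8·30.4) / (24.1 − 7.8) = 196.68 / 16.3 = 12.066 °C ≈ 12.1 °C.

12.1 °C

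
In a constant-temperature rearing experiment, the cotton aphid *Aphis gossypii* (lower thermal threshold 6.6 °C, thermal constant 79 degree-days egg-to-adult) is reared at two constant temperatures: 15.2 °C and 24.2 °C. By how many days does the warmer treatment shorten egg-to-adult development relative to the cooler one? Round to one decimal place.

4.7 days

At 15.2 °C: 79 / (15.2 − 6.6) = 79 / 8.6 = 9.186 d.
At 24.2 °C: 79 / (24.2 − 6.6) = 79 / 17.6 = 4.489 d.
Difference = |9.186 − 4.489| = 4.697 ≈ 4.7 days.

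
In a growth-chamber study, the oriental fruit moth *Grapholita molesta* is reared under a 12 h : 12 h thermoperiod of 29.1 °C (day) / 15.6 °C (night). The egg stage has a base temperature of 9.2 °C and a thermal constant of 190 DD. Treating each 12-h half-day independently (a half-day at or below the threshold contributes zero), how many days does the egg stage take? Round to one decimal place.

Day half: max(0, 29.1 − 9.2) × 0.5 = 19.9 × 0.5 = 9.95 DD.
Night half: max(0, 15.6 − 9.2) × 0.5 = 6.4 × 0.5 = 3.20 DD.
Per 24 h: 13.15 DD/day.
Duration = 190 / 13.15 = 14.449 ≈ 14.4 days.

14.4 days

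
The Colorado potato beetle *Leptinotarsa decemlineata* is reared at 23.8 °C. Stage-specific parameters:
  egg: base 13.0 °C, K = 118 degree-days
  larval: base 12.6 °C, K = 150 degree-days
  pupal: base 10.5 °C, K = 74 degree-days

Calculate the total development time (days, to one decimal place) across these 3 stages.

egg: 118 / (23.8 − 13.0) = 118 / 10.8 = 10.926 d.
larval: 150 / (23.8 − 12.6) = 150 / 11.2 = 13.393 d.
pupal: 74 / (23.8 − 10.5) = 74 / 13.3 = 5.564 d.
Sum = 29.883 ≈ 29.9 days.

29.9 days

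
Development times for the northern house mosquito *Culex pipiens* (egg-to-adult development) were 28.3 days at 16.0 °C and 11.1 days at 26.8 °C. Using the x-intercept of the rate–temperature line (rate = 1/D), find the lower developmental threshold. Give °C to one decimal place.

9.0 °C

Linear rate model ⇒ the product D·(T − T_b) is constant across temperatures.
28.3·(16.0 − T_b) = 11.1·(26.8 − T_b)
T_b = (28.3·16.0 − 11.1·26.8) / (28.3 − 11.1) = 155.32 / 17.2 = 9.030 °C ≈ 9.0 °C.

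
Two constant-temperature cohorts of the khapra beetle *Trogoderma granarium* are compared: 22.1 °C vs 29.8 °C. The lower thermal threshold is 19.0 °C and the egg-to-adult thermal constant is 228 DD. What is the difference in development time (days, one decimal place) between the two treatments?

At 22.1 °C: 228 / (22.1 − 19.0) = 228 / 3.1 = 73.548 d.
At 29.8 °C: 228 / (29.8 − 19.0) = 228 / 10.8 = 21.111 d.
Difference = |73.548 − 21.111| = 52.437 ≈ 52.4 days.

52.4 days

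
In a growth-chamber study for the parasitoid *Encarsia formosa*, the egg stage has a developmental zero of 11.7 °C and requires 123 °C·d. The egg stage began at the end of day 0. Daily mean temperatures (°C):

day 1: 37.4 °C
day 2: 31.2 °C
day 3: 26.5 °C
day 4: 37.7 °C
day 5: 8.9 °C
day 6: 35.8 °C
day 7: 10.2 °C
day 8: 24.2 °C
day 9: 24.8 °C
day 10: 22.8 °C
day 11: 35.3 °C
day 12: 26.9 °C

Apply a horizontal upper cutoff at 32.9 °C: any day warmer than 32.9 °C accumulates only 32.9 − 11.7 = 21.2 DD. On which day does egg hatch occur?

Daily DD above 11.7 °C (capped at 21.2): 21.2, 19.5, 14.8, 21.2, 0.0, 21.2, 0.0, 12.5, 13.1, 11.1, 21.2, 15.2.
Cumulative: 21.2, 40.7, 55.5, 76.7, 76.7, 97.9, 97.9, 110.4, 123.5, 134.6, 155.8, 171.0.
The total first reaches 123 DD on day 9.

day 9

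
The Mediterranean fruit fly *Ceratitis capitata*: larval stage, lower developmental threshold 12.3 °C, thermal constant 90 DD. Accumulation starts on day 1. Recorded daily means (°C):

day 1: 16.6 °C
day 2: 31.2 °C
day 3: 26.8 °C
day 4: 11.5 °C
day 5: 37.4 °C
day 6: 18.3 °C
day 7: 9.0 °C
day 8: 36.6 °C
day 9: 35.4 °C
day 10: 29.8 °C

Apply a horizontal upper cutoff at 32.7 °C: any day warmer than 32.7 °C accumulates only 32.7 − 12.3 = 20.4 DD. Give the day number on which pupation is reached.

Daily DD above 12.3 °C (capped at 20.4): 4.3, 18.9, 14.5, 0.0, 20.4, 6.0, 0.0, 20.4, 20.4, 17.5.
Cumulative: 4.3, 23.2, 37.7, 37.7, 58.1, 64.1, 64.1, 84.5, 104.9, 122.4.
The total first reaches 90 DD on day 9.

day 9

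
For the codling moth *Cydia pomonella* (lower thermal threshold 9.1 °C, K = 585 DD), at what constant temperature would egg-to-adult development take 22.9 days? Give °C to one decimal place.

Required daily accumulation = 585 / 22.9 = 25.546 DD/day.
T = T_base + 25.546 = 9.1 + 25.546 = 34.646 ≈ 34.6 °C.

34.6 °C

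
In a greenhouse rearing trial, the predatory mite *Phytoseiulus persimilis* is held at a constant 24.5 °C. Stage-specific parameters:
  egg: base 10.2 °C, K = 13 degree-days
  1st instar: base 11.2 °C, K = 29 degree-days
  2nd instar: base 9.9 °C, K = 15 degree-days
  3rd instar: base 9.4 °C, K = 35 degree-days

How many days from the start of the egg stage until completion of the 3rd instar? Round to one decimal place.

egg: 13 / (24.5 − 10.2) = 13 / 14.3 = 0.909 d.
1st instar: 29 / (24.5 − 11.2) = 29 / 13.3 = 2.180 d.
2nd instar: 15 / (24.5 − 9.9) = 15 / 14.6 = 1.027 d.
3rd instar: 35 / (24.5 − 9.4) = 35 / 15.1 = 2.318 d.
Sum = 6.435 ≈ 6.4 days.

6.4 days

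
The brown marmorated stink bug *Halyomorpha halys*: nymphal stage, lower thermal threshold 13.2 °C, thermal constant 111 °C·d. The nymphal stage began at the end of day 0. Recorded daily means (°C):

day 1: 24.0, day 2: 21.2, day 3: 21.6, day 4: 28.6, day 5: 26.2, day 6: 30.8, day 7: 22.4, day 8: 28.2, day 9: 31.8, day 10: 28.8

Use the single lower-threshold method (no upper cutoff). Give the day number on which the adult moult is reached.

day 9

Daily DD above 13.2 °C: 10.8, 8.0, 8.4, 15.4, 13.0, 17.6, 9.2, 15.0, 18.6, 15.6.
Cumulative: 10.8, 18.8, 27.2, 42.6, 55.6, 73.2, 82.4, 97.4, 116.0, 131.6.
The total first reaches 111 DD on day 9.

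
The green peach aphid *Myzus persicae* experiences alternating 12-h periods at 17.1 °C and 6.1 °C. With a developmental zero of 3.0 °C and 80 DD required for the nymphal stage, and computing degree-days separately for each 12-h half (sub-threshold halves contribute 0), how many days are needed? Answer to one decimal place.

Day half: max(0, 17.1 − 3.0) × 0.5 = 14.1 × 0.5 = 7.05 DD.
Night half: max(0, 6.1 − 3.0) × 0.5 = 3.1 × 0.5 = 1.55 DD.
Per 24 h: 8.60 DD/day.
Duration = 80 / 8.60 = 9.302 ≈ 9.3 days.

9.3 days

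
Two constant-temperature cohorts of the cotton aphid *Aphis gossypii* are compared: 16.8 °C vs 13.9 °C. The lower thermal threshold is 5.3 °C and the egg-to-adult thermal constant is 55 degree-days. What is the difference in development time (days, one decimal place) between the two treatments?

1.6 days

At 16.8 °C: 55 / (16.8 − 5.3) = 55 / 11.5 = 4.783 d.
At 13.9 °C: 55 / (13.9 − 5.3) = 55 / 8.6 = 6.395 d.
Difference = |4.783 − 6.395| = 1.613 ≈ 1.6 days.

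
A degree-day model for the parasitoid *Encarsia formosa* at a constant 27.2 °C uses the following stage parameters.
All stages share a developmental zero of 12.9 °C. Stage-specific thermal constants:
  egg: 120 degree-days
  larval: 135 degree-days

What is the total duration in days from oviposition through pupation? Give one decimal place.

Daily accumulation at 27.2 °C = 27.2 − 12.9 = 14.3 DD/day.
Total K = 120 + 135 = 255 DD.
Total duration = 255 / 14.3 = 17.832 ≈ 17.8 days.

17.8 days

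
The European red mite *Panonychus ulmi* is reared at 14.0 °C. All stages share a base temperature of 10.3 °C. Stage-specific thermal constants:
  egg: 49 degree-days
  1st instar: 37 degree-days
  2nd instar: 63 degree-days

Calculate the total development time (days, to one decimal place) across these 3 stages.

40.3 days

Daily accumulation at 14.0 °C = 14.0 − 10.3 = 3.7 DD/day.
Total K = 49 + 37 + 63 = 149 DD.
Total duration = 149 / 3.7 = 40.270 ≈ 40.3 days.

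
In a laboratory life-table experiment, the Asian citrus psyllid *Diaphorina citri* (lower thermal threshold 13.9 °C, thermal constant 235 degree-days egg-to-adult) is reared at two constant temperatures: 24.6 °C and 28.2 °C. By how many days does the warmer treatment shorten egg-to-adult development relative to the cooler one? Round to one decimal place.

At 24.6 °C: 235 / (24.6 − 13.9) = 235 / 10.7 = 21.963 d.
At 28.2 °C: 235 / (28.2 − 13.9) = 235 / 14.3 = 16.434 d.
Difference = |21.963 − 16.434| = 5.529 ≈ 5.5 days.

5.5 days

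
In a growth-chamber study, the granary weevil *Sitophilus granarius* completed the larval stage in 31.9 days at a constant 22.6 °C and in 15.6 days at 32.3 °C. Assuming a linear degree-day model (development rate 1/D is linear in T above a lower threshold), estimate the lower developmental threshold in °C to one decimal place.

13.3 °C

Linear rate model ⇒ the product D·(T − T_b) is constant across temperatures.
31.9·(22.6 − T_b) = 15.6·(32.3 − T_b)
T_b = (31.9·22.6 − 15.6·32.3) / (31.9 − 15.6) = 217.06 / 16.3 = 13.317 °C ≈ 13.3 °C.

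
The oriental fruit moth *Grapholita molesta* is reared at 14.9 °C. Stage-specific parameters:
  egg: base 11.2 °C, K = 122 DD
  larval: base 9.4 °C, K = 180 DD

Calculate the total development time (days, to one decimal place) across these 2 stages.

egg: 122 / (14.9 − 11.2) = 122 / 3.7 = 32.973 d.
larval: 180 / (14.9 − 9.4) = 180 / 5.5 = 32.727 d.
Sum = 65.700 ≈ 65.7 days.

65.7 days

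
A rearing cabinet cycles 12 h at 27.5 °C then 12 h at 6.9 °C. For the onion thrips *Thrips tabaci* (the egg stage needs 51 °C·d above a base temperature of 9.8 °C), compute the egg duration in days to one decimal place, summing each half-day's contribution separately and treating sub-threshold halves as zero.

5.8 days

Day half: max(0, 27.5 − 9.8) × 0.5 = 17.7 × 0.5 = 8.85 DD.
Night half: max(0, 6.9 − 9.8) × 0.5 = 0.0 × 0.5 = 0.00 DD.
Per 24 h: 8.85 DD/day.
Duration = 51 / 8.85 = 5.763 ≈ 5.8 days.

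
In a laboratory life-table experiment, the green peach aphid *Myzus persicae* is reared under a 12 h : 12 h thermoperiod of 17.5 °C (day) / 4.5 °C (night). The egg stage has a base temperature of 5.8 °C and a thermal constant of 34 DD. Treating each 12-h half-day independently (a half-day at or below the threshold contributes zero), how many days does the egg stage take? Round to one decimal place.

5.8 days

Day half: max(0, 17.5 − 5.8) × 0.5 = 11.7 × 0.5 = 5.85 DD.
Night half: max(0, 4.5 − 5.8) × 0.5 = 0.0 × 0.5 = 0.00 DD.
Per 24 h: 5.85 DD/day.
Duration = 34 / 5.85 = 5.812 ≈ 5.8 days.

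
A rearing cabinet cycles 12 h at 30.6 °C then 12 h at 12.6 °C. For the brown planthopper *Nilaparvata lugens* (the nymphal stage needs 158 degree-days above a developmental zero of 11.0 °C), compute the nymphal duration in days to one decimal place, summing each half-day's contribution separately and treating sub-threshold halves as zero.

Day half: max(0, 30.6 − 11.0) × 0.5 = 19.6 × 0.5 = 9.80 DD.
Night half: max(0, 12.6 − 11.0) × 0.5 = 1.6 × 0.5 = 0.80 DD.
Per 24 h: 10.60 DD/day.
Duration = 158 / 10.60 = 14.906 ≈ 14.9 days.

14.9 days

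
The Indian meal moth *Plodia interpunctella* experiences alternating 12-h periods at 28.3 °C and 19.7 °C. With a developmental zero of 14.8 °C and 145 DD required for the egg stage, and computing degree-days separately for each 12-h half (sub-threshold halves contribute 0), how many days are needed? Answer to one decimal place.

Day half: max(0, 28.3 − 14.8) × 0.5 = 13.5 × 0.5 = 6.75 DD.
Night half: max(0, 19.7 − 14.8) × 0.5 = 4.9 × 0.5 = 2.45 DD.
Per 24 h: 9.20 DD/day.
Duration = 145 / 9.20 = 15.761 ≈ 15.8 days.

15.8 days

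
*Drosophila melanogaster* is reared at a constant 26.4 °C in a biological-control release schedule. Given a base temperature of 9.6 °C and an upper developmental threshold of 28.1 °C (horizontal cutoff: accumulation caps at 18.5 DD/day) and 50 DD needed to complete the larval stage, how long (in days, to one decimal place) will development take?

Daily accumulation = 26.4 − 9.6 = 16.8 DD/day.
Duration = 50 / 16.8 = 2.976 ≈ 3.0 days.

3.0 days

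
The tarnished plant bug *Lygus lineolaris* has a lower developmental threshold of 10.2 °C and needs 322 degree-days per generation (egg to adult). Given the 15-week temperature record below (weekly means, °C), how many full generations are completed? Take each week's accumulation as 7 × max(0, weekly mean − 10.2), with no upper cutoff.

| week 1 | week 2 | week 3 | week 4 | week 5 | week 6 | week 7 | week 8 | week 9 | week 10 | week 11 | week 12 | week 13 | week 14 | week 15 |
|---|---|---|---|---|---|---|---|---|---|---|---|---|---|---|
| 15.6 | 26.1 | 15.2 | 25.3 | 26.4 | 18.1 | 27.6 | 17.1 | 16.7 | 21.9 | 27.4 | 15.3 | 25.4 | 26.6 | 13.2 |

3 generations

Weekly DD (7 × max(0, T̄ − 10.2)): 37.8, 111.3, 35.0, 105.7, 113.4, 55.3, 121.8, 48.3, 45.5, 81.9, 120.4, 35.7, 106.4, 114.8, 21.0.
Season total = 1154.3 DD.
Complete generations = ⌊1154.3 / 322⌋ = 3.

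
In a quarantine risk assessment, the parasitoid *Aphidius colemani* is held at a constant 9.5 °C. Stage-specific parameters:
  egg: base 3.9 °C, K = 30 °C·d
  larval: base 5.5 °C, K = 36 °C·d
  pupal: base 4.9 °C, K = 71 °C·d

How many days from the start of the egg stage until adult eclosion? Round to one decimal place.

29.8 days

egg: 30 / (9.5 − 3.9) = 30 / 5.6 = 5.357 d.
larval: 36 / (9.5 − 5.5) = 36 / 4.0 = 9.000 d.
pupal: 71 / (9.5 − 4.9) = 71 / 4.6 = 15.435 d.
Sum = 29.792 ≈ 29.8 days.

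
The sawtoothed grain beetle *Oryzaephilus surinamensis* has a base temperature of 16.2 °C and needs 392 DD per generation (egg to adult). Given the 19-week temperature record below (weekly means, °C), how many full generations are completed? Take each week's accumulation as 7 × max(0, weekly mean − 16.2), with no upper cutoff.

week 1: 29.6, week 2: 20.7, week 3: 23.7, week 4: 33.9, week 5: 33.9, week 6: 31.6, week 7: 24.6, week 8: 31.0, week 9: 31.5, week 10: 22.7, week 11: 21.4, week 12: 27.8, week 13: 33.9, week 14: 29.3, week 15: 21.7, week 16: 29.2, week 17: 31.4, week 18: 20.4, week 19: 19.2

3 generations

Weekly DD (7 × max(0, T̄ − 16.2)): 93.8, 31.5, 52.5, 123.9, 123.9, 107.8, 58.8, 103.6, 107.1, 45.5, 36.4, 81.2, 123.9, 91.7, 38.5, 91.0, 106.4, 29.4, 21.0.
Season total = 1467.9 DD.
Complete generations = ⌊1467.9 / 392⌋ = 3.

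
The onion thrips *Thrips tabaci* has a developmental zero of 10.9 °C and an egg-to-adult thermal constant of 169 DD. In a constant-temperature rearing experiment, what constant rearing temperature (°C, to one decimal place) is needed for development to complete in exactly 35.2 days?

Required daily accumulation = 169 / 35.2 = 4.801 DD/day.
T = T_base + 4.801 = 10.9 + 4.801 = 15.701 ≈ 15.7 °C.

15.7 °C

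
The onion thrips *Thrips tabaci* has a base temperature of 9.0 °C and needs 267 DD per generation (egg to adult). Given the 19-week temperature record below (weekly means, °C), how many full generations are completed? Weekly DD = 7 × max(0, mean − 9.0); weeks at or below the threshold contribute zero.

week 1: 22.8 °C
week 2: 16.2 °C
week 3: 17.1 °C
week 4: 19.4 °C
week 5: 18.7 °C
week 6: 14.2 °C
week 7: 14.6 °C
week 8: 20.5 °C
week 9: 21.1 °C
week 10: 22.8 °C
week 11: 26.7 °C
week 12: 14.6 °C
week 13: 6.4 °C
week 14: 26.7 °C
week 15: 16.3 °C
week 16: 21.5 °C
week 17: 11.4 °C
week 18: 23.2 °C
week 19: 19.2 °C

Weekly DD (7 × max(0, T̄ − 9.0)): 96.6, 50.4, 56.7, 72.8, 67.9, 36.4, 39.2, 80.5, 84.7, 96.6, 123.9, 39.2, 0.0, 123.9, 51.1, 87.5, 16.8, 99.4, 71.4.
Season total = 1295.0 DD.
Complete generations = ⌊1295.0 / 267⌋ = 4.

4 generations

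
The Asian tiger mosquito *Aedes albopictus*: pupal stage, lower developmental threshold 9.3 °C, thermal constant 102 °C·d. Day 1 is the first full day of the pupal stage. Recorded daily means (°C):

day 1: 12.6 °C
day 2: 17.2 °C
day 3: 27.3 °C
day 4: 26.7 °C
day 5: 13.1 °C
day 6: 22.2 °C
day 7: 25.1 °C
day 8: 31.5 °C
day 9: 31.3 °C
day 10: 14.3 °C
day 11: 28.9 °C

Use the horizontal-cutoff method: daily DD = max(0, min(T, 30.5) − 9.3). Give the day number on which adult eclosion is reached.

Daily DD above 9.3 °C (capped at 21.2): 3.3, 7.9, 18.0, 17.4, 3.8, 12.9, 15.8, 21.2, 21.2, 5.0, 19.6.
Cumulative: 3.3, 11.2, 29.2, 46.6, 50.4, 63.3, 79.1, 100.3, 121.5, 126.5, 146.1.
The total first reaches 102 DD on day 9.

day 9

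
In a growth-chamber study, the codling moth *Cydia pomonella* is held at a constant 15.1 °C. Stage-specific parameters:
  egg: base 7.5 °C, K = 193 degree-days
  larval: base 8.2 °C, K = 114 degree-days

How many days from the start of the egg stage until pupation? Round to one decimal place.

egg: 193 / (15.1 − 7.5) = 193 / 7.6 = 25.395 d.
larval: 114 / (15.1 − 8.2) = 114 / 6.9 = 16.522 d.
Sum = 41.916 ≈ 41.9 days.

41.9 days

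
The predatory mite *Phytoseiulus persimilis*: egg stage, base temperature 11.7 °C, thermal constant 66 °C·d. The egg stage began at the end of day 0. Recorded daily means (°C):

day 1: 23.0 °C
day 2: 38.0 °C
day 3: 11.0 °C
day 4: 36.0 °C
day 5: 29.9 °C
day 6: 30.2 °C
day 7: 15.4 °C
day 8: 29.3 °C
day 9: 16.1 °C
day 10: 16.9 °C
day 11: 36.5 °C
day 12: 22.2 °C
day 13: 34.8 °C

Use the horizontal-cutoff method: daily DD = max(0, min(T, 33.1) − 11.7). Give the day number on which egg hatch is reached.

Daily DD above 11.7 °C (capped at 21.4): 11.3, 21.4, 0.0, 21.4, 18.2, 18.5, 3.7, 17.6, 4.4, 5.2, 21.4, 10.5, 21.4.
Cumulative: 11.3, 32.7, 32.7, 54.1, 72.3, 90.8, 94.5, 112.1, 116.5, 121.7, 143.1, 153.6, 175.0.
The total first reaches 66 DD on day 5.

day 5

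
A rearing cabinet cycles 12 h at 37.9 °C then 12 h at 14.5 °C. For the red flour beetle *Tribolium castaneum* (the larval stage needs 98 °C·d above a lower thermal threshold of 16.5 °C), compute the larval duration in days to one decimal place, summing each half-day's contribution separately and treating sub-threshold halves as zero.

9.2 days

Day half: max(0, 37.9 − 16.5) × 0.5 = 21.4 × 0.5 = 10.70 DD.
Night half: max(0, 14.5 − 16.5) × 0.5 = 0.0 × 0.5 = 0.00 DD.
Per 24 h: 10.70 DD/day.
Duration = 98 / 10.70 = 9.159 ≈ 9.2 days.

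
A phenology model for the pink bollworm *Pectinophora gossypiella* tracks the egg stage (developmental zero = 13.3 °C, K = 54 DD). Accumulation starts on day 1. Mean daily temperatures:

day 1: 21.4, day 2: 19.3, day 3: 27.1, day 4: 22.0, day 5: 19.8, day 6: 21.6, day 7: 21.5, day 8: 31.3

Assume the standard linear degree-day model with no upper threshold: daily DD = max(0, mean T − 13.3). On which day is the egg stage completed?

day 7

Daily DD above 13.3 °C: 8.1, 6.0, 13.8, 8.7, 6.5, 8.3, 8.2, 18.0.
Cumulative: 8.1, 14.1, 27.9, 36.6, 43.1, 51.4, 59.6, 77.6.
The total first reaches 54 DD on day 7.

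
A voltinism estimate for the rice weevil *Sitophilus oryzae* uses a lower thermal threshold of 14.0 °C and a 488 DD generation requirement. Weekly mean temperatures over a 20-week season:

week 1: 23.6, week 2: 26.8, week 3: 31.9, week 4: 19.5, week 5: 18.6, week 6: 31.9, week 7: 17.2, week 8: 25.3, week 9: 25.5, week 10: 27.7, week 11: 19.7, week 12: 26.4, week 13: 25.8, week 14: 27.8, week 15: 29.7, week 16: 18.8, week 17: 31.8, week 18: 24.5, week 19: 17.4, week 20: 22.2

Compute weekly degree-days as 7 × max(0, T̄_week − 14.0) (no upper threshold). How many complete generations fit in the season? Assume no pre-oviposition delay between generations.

3 generations

Weekly DD (7 × max(0, T̄ − 14.0)): 67.2, 89.6, 125.3, 38.5, 32.2, 125.3, 22.4, 79.1, 80.5, 95.9, 39.9, 86.8, 82.6, 96.6, 109.9, 33.6, 124.6, 73.5, 23.8, 57.4.
Season total = 1484.7 DD.
Complete generations = ⌊1484.7 / 488⌋ = 3.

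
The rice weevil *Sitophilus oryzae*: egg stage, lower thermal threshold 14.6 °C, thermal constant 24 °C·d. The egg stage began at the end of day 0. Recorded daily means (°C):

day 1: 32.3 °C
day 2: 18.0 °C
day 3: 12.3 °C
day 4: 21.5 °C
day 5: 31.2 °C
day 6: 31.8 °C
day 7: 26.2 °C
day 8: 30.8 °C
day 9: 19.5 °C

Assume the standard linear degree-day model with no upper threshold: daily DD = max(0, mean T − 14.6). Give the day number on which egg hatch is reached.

Daily DD above 14.6 °C: 17.7, 3.4, 0.0, 6.9, 16.6, 17.2, 11.6, 16.2, 4.9.
Cumulative: 17.7, 21.1, 21.1, 28.0, 44.6, 61.8, 73.4, 89.6, 94.5.
The total first reaches 24 DD on day 4.

day 4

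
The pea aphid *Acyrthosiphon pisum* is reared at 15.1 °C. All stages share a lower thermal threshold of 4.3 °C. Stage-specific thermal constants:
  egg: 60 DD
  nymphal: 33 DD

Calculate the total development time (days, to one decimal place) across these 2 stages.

Daily accumulation at 15.1 °C = 15.1 − 4.3 = 10.8 DD/day.
Total K = 60 + 33 = 93 DD.
Total duration = 93 / 10.8 = 8.611 ≈ 8.6 days.

8.6 days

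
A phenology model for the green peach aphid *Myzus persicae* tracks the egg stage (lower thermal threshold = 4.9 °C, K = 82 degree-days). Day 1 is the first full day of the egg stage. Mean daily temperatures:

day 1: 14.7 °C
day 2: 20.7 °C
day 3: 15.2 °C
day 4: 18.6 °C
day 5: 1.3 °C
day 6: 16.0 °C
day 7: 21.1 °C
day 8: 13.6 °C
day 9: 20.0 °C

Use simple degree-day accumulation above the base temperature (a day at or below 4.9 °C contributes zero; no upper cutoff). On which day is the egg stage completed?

day 8

Daily DD above 4.9 °C: 9.8, 15.8, 10.3, 13.7, 0.0, 11.1, 16.2, 8.7, 15.1.
Cumulative: 9.8, 25.6, 35.9, 49.6, 49.6, 60.7, 76.9, 85.6, 100.7.
The total first reaches 82 DD on day 8.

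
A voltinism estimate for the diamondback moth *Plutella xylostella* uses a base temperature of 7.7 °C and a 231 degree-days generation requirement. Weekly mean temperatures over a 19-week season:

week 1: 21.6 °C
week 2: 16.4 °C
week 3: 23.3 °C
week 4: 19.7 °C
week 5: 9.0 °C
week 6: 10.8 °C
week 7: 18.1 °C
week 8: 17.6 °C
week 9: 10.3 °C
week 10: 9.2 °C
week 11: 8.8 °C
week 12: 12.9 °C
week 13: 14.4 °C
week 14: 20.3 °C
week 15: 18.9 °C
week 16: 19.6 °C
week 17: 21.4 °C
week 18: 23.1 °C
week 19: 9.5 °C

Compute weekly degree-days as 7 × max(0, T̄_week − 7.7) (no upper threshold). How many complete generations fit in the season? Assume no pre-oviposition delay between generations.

Weekly DD (7 × max(0, T̄ − 7.7)): 97.3, 60.9, 109.2, 84.0, 9.1, 21.7, 72.8, 69.3, 18.2, 10.5, 7.7, 36.4, 46.9, 88.2, 78.4, 83.3, 95.9, 107.8, 12.6.
Season total = 1110.2 DD.
Complete generations = ⌊1110.2 / 231⌋ = 4.

4 generations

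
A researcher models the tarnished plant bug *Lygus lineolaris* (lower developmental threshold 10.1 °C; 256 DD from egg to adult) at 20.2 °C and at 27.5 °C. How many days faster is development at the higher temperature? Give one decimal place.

At 20.2 °C: 256 / (20.2 − 10.1) = 256 / 10.1 = 25.347 d.
At 27.5 °C: 256 / (27.5 − 10.1) = 256 / 17.4 = 14.713 d.
Difference = |25.347 − 14.713| = 10.634 ≈ 10.6 days.

10.6 days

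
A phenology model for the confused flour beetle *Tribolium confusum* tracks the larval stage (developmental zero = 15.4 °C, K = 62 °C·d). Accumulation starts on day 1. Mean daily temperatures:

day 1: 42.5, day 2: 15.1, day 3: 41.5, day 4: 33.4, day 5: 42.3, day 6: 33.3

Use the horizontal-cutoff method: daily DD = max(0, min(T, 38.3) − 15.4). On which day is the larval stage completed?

Daily DD above 15.4 °C (capped at 22.9): 22.9, 0.0, 22.9, 18.0, 22.9, 17.9.
Cumulative: 22.9, 22.9, 45.8, 63.8, 86.7, 104.6.
The total first reaches 62 DD on day 4.

day 4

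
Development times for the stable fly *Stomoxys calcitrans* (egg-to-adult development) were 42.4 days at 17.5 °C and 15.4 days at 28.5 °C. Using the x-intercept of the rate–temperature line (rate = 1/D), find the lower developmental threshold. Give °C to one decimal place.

11.2 °C

Equal thermal constants: D₁(T₁ − T_b) = D₂(T₂ − T_b).
42.4·(17.5 − T_b) = 15.4·(28.5 − T_b)
T_b = (42.4·17.5 − 15.4·28.5) / (42.4 − 15.4) = 303.10 / 27.0 = 11.226 °C ≈ 11.2 °C.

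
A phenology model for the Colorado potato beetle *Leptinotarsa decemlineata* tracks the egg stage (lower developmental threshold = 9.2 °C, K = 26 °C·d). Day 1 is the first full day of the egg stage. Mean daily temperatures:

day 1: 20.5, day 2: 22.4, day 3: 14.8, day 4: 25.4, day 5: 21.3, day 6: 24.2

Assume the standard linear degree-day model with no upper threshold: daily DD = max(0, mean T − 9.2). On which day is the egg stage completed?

day 3

Daily DD above 9.2 °C: 11.3, 13.2, 5.6, 16.2, 12.1, 15.0.
Cumulative: 11.3, 24.5, 30.1, 46.3, 58.4, 73.4.
The total first reaches 26 DD on day 3.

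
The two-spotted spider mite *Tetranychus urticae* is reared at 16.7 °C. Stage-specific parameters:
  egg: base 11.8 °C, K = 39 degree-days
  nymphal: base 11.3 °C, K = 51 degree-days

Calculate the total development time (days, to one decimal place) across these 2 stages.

egg: 39 / (16.7 − 11.8) = 39 / 4.9 = 7.959 d.
nymphal: 51 / (16.7 − 11.3) = 51 / 5.4 = 9.444 d.
Sum = 17.404 ≈ 17.4 days.

17.4 days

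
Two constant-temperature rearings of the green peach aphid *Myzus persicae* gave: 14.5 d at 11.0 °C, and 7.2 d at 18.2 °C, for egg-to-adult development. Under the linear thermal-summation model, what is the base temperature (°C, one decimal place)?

Linear rate model ⇒ the product D·(T − T_b) is constant across temperatures.
14.5·(11.0 − T_b) = 7.2·(18.2 − T_b)
T_b = (14.5·11.0 − 7.2·18.2) / (14.5 − 7.2) = 28.46 / 7.3 = 3.899 °C ≈ 3.9 °C.

3.9 °C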